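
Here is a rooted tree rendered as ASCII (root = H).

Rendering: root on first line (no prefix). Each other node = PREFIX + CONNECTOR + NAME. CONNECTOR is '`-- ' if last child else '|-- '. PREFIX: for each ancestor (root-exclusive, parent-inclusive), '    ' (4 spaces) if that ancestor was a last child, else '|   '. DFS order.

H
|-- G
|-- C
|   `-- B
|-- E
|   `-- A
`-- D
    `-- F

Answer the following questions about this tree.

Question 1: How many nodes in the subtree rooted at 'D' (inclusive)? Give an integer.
Subtree rooted at D contains: D, F
Count = 2

Answer: 2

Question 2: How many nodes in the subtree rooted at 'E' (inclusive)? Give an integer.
Subtree rooted at E contains: A, E
Count = 2

Answer: 2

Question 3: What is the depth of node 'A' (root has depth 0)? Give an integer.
Answer: 2

Derivation:
Path from root to A: H -> E -> A
Depth = number of edges = 2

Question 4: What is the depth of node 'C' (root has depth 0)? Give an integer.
Answer: 1

Derivation:
Path from root to C: H -> C
Depth = number of edges = 1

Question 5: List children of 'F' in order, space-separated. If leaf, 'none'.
Node F's children (from adjacency): (leaf)

Answer: none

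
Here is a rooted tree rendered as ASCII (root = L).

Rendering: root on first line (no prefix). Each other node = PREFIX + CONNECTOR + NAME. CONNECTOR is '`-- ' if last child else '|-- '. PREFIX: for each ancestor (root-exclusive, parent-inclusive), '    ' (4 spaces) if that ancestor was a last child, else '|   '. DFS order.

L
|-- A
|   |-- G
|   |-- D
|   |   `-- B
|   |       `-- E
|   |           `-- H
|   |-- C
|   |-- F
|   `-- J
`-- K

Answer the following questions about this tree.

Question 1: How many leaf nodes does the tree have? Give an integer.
Answer: 6

Derivation:
Leaves (nodes with no children): C, F, G, H, J, K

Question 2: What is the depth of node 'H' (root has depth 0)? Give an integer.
Answer: 5

Derivation:
Path from root to H: L -> A -> D -> B -> E -> H
Depth = number of edges = 5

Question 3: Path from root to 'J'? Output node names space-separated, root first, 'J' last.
Answer: L A J

Derivation:
Walk down from root: L -> A -> J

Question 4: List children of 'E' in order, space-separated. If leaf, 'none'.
Answer: H

Derivation:
Node E's children (from adjacency): H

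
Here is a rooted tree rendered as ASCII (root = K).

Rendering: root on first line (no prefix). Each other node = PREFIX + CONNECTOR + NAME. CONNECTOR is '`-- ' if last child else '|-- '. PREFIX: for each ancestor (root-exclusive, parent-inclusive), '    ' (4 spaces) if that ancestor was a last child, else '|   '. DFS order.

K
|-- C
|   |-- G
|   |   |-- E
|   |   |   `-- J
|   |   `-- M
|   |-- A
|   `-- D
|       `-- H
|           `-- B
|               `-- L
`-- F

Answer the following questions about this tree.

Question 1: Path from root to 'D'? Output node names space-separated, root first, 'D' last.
Answer: K C D

Derivation:
Walk down from root: K -> C -> D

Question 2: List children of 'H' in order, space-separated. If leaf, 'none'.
Answer: B

Derivation:
Node H's children (from adjacency): B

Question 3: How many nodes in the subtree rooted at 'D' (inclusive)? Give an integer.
Subtree rooted at D contains: B, D, H, L
Count = 4

Answer: 4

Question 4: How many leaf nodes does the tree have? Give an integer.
Answer: 5

Derivation:
Leaves (nodes with no children): A, F, J, L, M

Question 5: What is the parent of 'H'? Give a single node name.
Answer: D

Derivation:
Scan adjacency: H appears as child of D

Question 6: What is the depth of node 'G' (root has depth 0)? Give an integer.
Path from root to G: K -> C -> G
Depth = number of edges = 2

Answer: 2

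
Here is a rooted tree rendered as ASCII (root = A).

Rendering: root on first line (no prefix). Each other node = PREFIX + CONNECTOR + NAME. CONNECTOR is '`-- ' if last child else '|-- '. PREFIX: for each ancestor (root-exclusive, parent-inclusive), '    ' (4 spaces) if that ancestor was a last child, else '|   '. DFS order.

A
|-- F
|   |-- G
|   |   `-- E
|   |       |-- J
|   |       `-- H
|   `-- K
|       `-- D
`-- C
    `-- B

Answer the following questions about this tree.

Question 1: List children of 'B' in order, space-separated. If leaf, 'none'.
Answer: none

Derivation:
Node B's children (from adjacency): (leaf)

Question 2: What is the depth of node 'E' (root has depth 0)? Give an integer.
Answer: 3

Derivation:
Path from root to E: A -> F -> G -> E
Depth = number of edges = 3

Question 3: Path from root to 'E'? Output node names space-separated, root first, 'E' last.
Answer: A F G E

Derivation:
Walk down from root: A -> F -> G -> E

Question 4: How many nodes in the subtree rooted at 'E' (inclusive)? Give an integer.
Subtree rooted at E contains: E, H, J
Count = 3

Answer: 3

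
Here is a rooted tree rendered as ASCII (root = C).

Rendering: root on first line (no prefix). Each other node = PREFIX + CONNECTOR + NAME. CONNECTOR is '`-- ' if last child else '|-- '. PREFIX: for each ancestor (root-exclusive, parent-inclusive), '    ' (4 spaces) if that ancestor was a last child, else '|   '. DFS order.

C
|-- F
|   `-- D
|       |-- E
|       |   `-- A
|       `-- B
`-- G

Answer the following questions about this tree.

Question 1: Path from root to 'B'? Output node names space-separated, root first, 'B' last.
Answer: C F D B

Derivation:
Walk down from root: C -> F -> D -> B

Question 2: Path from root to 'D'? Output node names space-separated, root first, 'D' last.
Walk down from root: C -> F -> D

Answer: C F D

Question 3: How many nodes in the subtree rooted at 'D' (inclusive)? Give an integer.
Subtree rooted at D contains: A, B, D, E
Count = 4

Answer: 4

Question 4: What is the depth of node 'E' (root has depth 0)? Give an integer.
Path from root to E: C -> F -> D -> E
Depth = number of edges = 3

Answer: 3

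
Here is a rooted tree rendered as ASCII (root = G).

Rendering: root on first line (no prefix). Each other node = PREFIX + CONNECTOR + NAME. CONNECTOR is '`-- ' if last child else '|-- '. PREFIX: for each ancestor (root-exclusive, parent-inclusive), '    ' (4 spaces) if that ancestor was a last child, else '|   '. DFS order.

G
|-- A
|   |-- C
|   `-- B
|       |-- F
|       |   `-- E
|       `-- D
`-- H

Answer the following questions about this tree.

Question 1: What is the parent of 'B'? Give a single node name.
Scan adjacency: B appears as child of A

Answer: A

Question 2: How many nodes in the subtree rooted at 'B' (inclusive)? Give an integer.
Answer: 4

Derivation:
Subtree rooted at B contains: B, D, E, F
Count = 4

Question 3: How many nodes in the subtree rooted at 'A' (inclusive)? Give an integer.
Subtree rooted at A contains: A, B, C, D, E, F
Count = 6

Answer: 6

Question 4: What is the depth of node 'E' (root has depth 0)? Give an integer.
Answer: 4

Derivation:
Path from root to E: G -> A -> B -> F -> E
Depth = number of edges = 4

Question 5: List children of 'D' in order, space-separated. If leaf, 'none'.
Answer: none

Derivation:
Node D's children (from adjacency): (leaf)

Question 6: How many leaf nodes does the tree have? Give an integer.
Leaves (nodes with no children): C, D, E, H

Answer: 4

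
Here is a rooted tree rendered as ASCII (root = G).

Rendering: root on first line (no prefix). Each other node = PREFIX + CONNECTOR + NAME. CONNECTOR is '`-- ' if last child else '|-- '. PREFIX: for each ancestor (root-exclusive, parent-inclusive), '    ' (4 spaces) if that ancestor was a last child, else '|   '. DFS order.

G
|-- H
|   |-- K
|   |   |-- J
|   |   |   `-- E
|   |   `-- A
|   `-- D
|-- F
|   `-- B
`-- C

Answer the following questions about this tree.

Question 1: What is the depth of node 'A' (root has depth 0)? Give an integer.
Path from root to A: G -> H -> K -> A
Depth = number of edges = 3

Answer: 3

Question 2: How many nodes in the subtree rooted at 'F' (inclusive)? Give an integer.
Subtree rooted at F contains: B, F
Count = 2

Answer: 2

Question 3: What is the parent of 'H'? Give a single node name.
Scan adjacency: H appears as child of G

Answer: G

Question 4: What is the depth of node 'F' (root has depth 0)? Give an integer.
Answer: 1

Derivation:
Path from root to F: G -> F
Depth = number of edges = 1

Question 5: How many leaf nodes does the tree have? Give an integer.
Leaves (nodes with no children): A, B, C, D, E

Answer: 5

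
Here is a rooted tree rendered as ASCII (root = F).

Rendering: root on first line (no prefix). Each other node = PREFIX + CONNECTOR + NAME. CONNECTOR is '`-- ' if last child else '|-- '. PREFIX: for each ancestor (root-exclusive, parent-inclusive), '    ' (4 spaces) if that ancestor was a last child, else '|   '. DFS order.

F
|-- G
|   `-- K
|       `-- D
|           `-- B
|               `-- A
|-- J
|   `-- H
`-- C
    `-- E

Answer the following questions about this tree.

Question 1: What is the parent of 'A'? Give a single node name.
Answer: B

Derivation:
Scan adjacency: A appears as child of B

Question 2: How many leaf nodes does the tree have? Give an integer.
Leaves (nodes with no children): A, E, H

Answer: 3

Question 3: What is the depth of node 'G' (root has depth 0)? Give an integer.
Path from root to G: F -> G
Depth = number of edges = 1

Answer: 1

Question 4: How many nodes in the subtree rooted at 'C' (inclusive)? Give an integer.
Answer: 2

Derivation:
Subtree rooted at C contains: C, E
Count = 2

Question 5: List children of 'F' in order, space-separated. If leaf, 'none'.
Answer: G J C

Derivation:
Node F's children (from adjacency): G, J, C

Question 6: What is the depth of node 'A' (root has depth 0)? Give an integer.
Path from root to A: F -> G -> K -> D -> B -> A
Depth = number of edges = 5

Answer: 5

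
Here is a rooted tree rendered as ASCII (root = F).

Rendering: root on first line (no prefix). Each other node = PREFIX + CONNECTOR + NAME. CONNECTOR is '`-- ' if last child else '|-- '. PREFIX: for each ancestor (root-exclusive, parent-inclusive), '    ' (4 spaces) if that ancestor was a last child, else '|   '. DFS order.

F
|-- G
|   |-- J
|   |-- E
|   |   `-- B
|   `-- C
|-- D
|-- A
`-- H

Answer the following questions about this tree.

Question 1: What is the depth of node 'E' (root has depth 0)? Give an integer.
Path from root to E: F -> G -> E
Depth = number of edges = 2

Answer: 2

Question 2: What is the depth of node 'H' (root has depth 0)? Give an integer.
Answer: 1

Derivation:
Path from root to H: F -> H
Depth = number of edges = 1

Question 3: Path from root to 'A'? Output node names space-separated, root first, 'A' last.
Answer: F A

Derivation:
Walk down from root: F -> A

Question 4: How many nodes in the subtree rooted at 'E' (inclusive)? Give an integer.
Answer: 2

Derivation:
Subtree rooted at E contains: B, E
Count = 2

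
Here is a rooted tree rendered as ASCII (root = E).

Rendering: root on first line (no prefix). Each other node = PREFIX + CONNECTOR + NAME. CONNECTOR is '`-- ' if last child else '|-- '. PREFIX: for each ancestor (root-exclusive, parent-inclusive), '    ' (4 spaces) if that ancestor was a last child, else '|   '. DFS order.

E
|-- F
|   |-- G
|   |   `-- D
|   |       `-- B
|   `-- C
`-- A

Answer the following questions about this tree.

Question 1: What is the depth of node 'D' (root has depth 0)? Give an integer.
Path from root to D: E -> F -> G -> D
Depth = number of edges = 3

Answer: 3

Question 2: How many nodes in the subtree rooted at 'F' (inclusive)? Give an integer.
Answer: 5

Derivation:
Subtree rooted at F contains: B, C, D, F, G
Count = 5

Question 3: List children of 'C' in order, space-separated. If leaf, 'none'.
Node C's children (from adjacency): (leaf)

Answer: none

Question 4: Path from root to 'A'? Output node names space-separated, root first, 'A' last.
Answer: E A

Derivation:
Walk down from root: E -> A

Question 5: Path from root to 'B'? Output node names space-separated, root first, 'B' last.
Answer: E F G D B

Derivation:
Walk down from root: E -> F -> G -> D -> B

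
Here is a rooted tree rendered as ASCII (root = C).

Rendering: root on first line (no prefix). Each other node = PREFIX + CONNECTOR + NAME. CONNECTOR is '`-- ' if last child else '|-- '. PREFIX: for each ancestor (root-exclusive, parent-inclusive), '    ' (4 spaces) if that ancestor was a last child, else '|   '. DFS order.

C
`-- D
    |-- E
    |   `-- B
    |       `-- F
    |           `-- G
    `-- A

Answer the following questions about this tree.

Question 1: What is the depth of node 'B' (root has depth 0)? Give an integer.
Answer: 3

Derivation:
Path from root to B: C -> D -> E -> B
Depth = number of edges = 3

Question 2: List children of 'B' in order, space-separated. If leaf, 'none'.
Node B's children (from adjacency): F

Answer: F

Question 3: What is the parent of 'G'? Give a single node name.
Answer: F

Derivation:
Scan adjacency: G appears as child of F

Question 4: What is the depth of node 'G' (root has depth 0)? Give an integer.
Path from root to G: C -> D -> E -> B -> F -> G
Depth = number of edges = 5

Answer: 5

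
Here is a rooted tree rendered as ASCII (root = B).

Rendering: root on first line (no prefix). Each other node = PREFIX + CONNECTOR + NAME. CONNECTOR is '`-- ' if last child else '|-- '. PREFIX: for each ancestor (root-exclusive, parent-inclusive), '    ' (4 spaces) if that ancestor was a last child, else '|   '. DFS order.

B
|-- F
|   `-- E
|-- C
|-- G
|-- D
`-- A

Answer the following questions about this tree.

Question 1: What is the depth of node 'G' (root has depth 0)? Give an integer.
Path from root to G: B -> G
Depth = number of edges = 1

Answer: 1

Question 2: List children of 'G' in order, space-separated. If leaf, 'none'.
Node G's children (from adjacency): (leaf)

Answer: none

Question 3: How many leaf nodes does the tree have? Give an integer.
Answer: 5

Derivation:
Leaves (nodes with no children): A, C, D, E, G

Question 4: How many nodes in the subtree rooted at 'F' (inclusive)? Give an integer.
Answer: 2

Derivation:
Subtree rooted at F contains: E, F
Count = 2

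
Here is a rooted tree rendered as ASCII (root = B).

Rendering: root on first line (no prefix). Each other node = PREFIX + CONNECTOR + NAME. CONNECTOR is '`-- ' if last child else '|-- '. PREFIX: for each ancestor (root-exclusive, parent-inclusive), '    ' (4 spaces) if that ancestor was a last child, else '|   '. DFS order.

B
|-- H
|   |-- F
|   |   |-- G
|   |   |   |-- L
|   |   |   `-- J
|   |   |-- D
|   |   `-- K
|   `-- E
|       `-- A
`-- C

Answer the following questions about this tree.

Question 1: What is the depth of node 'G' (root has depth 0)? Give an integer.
Answer: 3

Derivation:
Path from root to G: B -> H -> F -> G
Depth = number of edges = 3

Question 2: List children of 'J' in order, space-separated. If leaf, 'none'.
Node J's children (from adjacency): (leaf)

Answer: none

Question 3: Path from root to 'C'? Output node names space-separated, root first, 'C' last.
Walk down from root: B -> C

Answer: B C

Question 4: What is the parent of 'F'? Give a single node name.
Answer: H

Derivation:
Scan adjacency: F appears as child of H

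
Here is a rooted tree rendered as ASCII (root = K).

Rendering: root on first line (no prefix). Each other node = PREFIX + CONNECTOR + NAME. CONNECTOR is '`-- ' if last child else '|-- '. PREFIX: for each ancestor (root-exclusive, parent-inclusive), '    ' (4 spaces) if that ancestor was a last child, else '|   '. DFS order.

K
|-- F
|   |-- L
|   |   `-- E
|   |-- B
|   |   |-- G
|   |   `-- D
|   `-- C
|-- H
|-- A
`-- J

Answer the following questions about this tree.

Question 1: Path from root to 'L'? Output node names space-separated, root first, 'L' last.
Walk down from root: K -> F -> L

Answer: K F L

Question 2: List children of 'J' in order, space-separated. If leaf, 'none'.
Answer: none

Derivation:
Node J's children (from adjacency): (leaf)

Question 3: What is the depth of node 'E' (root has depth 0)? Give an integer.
Path from root to E: K -> F -> L -> E
Depth = number of edges = 3

Answer: 3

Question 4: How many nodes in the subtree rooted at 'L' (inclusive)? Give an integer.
Answer: 2

Derivation:
Subtree rooted at L contains: E, L
Count = 2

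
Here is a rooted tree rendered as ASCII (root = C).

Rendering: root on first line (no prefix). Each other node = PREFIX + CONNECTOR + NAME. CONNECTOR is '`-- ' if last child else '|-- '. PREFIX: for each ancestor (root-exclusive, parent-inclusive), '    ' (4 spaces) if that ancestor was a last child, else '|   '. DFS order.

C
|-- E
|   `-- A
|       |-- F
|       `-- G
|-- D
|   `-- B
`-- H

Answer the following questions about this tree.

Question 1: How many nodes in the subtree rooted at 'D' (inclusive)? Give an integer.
Answer: 2

Derivation:
Subtree rooted at D contains: B, D
Count = 2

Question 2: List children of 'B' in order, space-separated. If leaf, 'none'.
Answer: none

Derivation:
Node B's children (from adjacency): (leaf)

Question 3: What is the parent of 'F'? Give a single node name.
Answer: A

Derivation:
Scan adjacency: F appears as child of A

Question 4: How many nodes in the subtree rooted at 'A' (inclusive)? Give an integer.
Answer: 3

Derivation:
Subtree rooted at A contains: A, F, G
Count = 3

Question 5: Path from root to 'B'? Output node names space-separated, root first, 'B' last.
Walk down from root: C -> D -> B

Answer: C D B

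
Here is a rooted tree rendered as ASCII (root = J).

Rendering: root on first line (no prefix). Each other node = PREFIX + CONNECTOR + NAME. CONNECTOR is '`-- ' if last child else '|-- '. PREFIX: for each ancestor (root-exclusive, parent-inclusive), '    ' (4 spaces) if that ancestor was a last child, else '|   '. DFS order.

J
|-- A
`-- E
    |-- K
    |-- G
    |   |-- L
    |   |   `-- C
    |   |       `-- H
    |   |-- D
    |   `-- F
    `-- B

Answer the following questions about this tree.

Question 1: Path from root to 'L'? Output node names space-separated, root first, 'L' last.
Walk down from root: J -> E -> G -> L

Answer: J E G L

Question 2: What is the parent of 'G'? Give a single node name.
Answer: E

Derivation:
Scan adjacency: G appears as child of E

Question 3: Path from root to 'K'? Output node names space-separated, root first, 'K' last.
Walk down from root: J -> E -> K

Answer: J E K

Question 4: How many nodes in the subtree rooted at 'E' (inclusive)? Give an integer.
Subtree rooted at E contains: B, C, D, E, F, G, H, K, L
Count = 9

Answer: 9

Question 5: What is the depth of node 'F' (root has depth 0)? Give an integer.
Path from root to F: J -> E -> G -> F
Depth = number of edges = 3

Answer: 3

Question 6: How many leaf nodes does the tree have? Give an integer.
Leaves (nodes with no children): A, B, D, F, H, K

Answer: 6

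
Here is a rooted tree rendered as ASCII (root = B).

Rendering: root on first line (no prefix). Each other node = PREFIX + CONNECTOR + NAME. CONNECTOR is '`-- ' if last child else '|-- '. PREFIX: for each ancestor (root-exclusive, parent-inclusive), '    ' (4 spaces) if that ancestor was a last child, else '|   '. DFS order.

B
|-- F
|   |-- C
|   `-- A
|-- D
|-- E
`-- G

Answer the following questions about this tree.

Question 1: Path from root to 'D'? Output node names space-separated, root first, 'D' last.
Answer: B D

Derivation:
Walk down from root: B -> D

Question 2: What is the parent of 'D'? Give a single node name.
Scan adjacency: D appears as child of B

Answer: B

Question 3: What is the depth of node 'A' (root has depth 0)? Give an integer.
Answer: 2

Derivation:
Path from root to A: B -> F -> A
Depth = number of edges = 2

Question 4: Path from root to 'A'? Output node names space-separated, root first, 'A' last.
Answer: B F A

Derivation:
Walk down from root: B -> F -> A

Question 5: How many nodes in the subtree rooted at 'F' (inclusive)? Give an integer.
Subtree rooted at F contains: A, C, F
Count = 3

Answer: 3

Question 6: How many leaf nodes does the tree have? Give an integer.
Answer: 5

Derivation:
Leaves (nodes with no children): A, C, D, E, G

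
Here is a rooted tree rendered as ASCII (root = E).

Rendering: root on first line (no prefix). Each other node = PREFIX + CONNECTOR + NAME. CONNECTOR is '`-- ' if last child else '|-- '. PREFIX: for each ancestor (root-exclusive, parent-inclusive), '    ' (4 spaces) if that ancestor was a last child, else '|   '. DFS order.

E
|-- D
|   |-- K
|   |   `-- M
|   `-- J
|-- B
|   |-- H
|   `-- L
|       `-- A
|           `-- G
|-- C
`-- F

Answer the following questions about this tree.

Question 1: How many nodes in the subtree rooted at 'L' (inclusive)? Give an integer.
Answer: 3

Derivation:
Subtree rooted at L contains: A, G, L
Count = 3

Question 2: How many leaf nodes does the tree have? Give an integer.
Answer: 6

Derivation:
Leaves (nodes with no children): C, F, G, H, J, M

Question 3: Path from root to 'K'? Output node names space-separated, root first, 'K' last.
Answer: E D K

Derivation:
Walk down from root: E -> D -> K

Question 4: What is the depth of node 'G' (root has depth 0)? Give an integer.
Path from root to G: E -> B -> L -> A -> G
Depth = number of edges = 4

Answer: 4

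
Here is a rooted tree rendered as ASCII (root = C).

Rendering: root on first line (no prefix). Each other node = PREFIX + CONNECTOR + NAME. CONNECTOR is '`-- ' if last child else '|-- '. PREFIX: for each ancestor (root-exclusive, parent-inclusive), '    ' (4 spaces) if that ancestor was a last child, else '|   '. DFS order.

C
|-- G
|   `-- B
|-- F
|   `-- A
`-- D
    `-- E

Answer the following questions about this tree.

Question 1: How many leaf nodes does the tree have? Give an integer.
Leaves (nodes with no children): A, B, E

Answer: 3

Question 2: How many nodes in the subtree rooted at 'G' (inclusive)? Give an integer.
Subtree rooted at G contains: B, G
Count = 2

Answer: 2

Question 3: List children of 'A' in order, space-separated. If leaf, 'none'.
Node A's children (from adjacency): (leaf)

Answer: none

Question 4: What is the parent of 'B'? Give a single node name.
Scan adjacency: B appears as child of G

Answer: G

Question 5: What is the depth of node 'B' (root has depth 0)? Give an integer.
Answer: 2

Derivation:
Path from root to B: C -> G -> B
Depth = number of edges = 2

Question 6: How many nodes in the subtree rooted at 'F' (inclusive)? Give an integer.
Subtree rooted at F contains: A, F
Count = 2

Answer: 2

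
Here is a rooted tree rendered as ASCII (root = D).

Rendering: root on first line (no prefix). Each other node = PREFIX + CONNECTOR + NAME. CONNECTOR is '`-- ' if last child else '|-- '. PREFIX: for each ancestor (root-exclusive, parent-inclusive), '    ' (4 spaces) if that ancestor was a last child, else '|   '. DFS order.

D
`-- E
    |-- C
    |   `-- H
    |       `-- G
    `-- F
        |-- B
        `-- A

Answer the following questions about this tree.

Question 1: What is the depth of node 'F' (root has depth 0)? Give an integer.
Answer: 2

Derivation:
Path from root to F: D -> E -> F
Depth = number of edges = 2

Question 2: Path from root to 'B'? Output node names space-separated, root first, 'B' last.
Answer: D E F B

Derivation:
Walk down from root: D -> E -> F -> B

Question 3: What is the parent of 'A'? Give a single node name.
Answer: F

Derivation:
Scan adjacency: A appears as child of F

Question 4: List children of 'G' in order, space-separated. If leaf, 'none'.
Node G's children (from adjacency): (leaf)

Answer: none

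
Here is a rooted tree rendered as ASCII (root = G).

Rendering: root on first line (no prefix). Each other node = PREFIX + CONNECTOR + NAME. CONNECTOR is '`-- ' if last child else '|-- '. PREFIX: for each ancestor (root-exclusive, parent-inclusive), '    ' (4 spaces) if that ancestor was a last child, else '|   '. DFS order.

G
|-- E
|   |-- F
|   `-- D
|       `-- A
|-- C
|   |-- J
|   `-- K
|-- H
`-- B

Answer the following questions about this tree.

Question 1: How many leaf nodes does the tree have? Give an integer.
Leaves (nodes with no children): A, B, F, H, J, K

Answer: 6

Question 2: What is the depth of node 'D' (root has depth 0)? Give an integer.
Path from root to D: G -> E -> D
Depth = number of edges = 2

Answer: 2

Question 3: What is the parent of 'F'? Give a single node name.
Scan adjacency: F appears as child of E

Answer: E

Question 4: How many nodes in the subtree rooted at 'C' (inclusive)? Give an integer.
Answer: 3

Derivation:
Subtree rooted at C contains: C, J, K
Count = 3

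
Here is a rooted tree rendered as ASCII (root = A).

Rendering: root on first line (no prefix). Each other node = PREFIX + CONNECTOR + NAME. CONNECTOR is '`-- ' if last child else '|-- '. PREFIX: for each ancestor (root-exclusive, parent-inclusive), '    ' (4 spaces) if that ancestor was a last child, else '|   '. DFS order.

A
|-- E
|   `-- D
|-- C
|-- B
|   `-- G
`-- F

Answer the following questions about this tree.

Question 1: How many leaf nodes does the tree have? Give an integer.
Leaves (nodes with no children): C, D, F, G

Answer: 4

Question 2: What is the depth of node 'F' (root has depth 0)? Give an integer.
Path from root to F: A -> F
Depth = number of edges = 1

Answer: 1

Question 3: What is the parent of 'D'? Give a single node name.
Scan adjacency: D appears as child of E

Answer: E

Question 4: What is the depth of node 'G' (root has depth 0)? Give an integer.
Answer: 2

Derivation:
Path from root to G: A -> B -> G
Depth = number of edges = 2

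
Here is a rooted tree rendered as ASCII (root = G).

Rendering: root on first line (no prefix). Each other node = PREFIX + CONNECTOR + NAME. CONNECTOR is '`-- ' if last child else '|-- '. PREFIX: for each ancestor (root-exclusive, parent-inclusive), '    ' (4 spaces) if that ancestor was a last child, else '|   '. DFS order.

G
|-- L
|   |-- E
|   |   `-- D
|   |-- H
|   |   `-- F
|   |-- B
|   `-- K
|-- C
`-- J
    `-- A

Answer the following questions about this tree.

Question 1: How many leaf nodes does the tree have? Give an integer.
Leaves (nodes with no children): A, B, C, D, F, K

Answer: 6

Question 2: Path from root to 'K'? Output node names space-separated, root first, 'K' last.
Answer: G L K

Derivation:
Walk down from root: G -> L -> K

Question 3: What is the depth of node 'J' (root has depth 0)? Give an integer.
Path from root to J: G -> J
Depth = number of edges = 1

Answer: 1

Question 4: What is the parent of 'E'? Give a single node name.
Answer: L

Derivation:
Scan adjacency: E appears as child of L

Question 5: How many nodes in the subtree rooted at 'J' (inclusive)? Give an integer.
Answer: 2

Derivation:
Subtree rooted at J contains: A, J
Count = 2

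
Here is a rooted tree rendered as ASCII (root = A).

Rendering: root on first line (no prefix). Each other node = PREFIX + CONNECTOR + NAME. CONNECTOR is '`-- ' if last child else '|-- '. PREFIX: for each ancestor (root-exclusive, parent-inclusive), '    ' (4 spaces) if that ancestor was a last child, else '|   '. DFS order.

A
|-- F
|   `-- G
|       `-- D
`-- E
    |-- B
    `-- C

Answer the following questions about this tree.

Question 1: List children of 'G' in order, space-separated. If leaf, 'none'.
Node G's children (from adjacency): D

Answer: D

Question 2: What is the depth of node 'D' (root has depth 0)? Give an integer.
Path from root to D: A -> F -> G -> D
Depth = number of edges = 3

Answer: 3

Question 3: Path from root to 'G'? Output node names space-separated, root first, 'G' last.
Answer: A F G

Derivation:
Walk down from root: A -> F -> G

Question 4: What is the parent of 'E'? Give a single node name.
Answer: A

Derivation:
Scan adjacency: E appears as child of A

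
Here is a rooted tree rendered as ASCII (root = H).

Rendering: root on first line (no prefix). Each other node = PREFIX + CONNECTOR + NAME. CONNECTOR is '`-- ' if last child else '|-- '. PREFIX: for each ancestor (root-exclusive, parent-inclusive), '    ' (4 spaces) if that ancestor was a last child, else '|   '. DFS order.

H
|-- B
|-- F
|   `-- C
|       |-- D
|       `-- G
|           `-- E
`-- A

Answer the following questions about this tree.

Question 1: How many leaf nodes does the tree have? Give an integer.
Answer: 4

Derivation:
Leaves (nodes with no children): A, B, D, E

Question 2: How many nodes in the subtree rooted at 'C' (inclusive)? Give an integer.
Answer: 4

Derivation:
Subtree rooted at C contains: C, D, E, G
Count = 4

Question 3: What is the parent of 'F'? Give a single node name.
Answer: H

Derivation:
Scan adjacency: F appears as child of H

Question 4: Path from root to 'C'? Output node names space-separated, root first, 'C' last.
Answer: H F C

Derivation:
Walk down from root: H -> F -> C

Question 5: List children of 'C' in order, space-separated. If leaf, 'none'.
Answer: D G

Derivation:
Node C's children (from adjacency): D, G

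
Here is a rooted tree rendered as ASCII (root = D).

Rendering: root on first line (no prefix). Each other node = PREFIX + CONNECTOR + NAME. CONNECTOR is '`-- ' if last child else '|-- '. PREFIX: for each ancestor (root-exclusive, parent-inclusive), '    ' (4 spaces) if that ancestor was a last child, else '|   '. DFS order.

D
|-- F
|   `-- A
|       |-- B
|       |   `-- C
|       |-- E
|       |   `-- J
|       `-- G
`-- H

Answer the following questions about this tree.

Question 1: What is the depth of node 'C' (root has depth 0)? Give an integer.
Answer: 4

Derivation:
Path from root to C: D -> F -> A -> B -> C
Depth = number of edges = 4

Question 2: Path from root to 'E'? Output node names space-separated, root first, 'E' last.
Walk down from root: D -> F -> A -> E

Answer: D F A E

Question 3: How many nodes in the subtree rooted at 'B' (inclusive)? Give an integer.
Subtree rooted at B contains: B, C
Count = 2

Answer: 2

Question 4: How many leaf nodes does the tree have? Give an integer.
Answer: 4

Derivation:
Leaves (nodes with no children): C, G, H, J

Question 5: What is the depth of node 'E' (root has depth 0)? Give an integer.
Path from root to E: D -> F -> A -> E
Depth = number of edges = 3

Answer: 3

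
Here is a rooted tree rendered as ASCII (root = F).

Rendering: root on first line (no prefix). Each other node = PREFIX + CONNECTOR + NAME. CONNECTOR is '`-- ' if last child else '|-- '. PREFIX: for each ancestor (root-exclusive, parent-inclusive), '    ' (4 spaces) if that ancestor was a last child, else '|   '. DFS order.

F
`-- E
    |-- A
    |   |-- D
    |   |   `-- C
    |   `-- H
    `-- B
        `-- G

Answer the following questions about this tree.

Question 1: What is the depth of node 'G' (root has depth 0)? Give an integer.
Answer: 3

Derivation:
Path from root to G: F -> E -> B -> G
Depth = number of edges = 3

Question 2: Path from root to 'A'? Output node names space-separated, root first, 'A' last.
Answer: F E A

Derivation:
Walk down from root: F -> E -> A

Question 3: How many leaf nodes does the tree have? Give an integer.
Answer: 3

Derivation:
Leaves (nodes with no children): C, G, H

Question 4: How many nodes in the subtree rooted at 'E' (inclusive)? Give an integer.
Subtree rooted at E contains: A, B, C, D, E, G, H
Count = 7

Answer: 7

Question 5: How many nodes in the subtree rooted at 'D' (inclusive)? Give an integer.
Subtree rooted at D contains: C, D
Count = 2

Answer: 2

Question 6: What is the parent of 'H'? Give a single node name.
Answer: A

Derivation:
Scan adjacency: H appears as child of A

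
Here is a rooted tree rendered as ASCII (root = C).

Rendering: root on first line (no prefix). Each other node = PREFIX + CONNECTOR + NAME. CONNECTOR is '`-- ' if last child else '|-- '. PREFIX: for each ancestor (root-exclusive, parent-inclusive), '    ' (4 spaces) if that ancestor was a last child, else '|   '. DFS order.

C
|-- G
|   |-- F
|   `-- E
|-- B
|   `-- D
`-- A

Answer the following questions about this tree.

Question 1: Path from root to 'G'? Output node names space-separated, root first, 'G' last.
Answer: C G

Derivation:
Walk down from root: C -> G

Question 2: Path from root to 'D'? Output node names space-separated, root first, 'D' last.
Answer: C B D

Derivation:
Walk down from root: C -> B -> D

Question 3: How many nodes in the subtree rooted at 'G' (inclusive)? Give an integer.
Answer: 3

Derivation:
Subtree rooted at G contains: E, F, G
Count = 3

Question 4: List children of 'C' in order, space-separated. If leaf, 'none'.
Node C's children (from adjacency): G, B, A

Answer: G B A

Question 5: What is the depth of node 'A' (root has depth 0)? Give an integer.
Path from root to A: C -> A
Depth = number of edges = 1

Answer: 1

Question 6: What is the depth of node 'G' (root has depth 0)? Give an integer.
Answer: 1

Derivation:
Path from root to G: C -> G
Depth = number of edges = 1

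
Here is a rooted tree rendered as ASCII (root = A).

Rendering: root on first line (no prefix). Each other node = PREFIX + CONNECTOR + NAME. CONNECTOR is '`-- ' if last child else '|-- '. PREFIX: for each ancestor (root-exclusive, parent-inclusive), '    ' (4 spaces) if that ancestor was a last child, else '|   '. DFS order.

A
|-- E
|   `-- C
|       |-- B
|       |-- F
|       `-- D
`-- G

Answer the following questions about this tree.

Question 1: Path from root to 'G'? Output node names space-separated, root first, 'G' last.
Walk down from root: A -> G

Answer: A G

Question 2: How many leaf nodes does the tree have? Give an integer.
Leaves (nodes with no children): B, D, F, G

Answer: 4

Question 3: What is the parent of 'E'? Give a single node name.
Answer: A

Derivation:
Scan adjacency: E appears as child of A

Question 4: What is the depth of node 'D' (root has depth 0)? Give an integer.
Path from root to D: A -> E -> C -> D
Depth = number of edges = 3

Answer: 3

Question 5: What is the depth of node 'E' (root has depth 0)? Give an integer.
Path from root to E: A -> E
Depth = number of edges = 1

Answer: 1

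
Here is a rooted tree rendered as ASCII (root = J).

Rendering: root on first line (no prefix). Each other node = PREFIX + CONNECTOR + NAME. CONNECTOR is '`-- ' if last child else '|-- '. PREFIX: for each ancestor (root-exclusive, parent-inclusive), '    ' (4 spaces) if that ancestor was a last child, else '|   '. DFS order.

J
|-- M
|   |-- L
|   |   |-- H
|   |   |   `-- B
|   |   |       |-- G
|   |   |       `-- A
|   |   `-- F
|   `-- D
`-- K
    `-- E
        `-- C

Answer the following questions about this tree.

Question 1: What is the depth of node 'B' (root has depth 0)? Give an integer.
Path from root to B: J -> M -> L -> H -> B
Depth = number of edges = 4

Answer: 4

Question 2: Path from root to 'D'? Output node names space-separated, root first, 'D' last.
Walk down from root: J -> M -> D

Answer: J M D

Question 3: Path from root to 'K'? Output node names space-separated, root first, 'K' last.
Walk down from root: J -> K

Answer: J K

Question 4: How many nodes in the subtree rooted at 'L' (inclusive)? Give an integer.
Subtree rooted at L contains: A, B, F, G, H, L
Count = 6

Answer: 6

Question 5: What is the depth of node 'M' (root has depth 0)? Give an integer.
Path from root to M: J -> M
Depth = number of edges = 1

Answer: 1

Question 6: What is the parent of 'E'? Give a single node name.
Scan adjacency: E appears as child of K

Answer: K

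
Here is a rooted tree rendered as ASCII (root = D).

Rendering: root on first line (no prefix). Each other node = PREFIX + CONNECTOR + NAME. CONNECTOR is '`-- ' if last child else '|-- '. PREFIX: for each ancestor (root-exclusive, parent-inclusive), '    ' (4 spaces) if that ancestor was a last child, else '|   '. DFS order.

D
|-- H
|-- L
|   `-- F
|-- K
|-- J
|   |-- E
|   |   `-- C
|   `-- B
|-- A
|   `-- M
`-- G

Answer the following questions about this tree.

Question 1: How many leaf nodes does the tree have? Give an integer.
Answer: 7

Derivation:
Leaves (nodes with no children): B, C, F, G, H, K, M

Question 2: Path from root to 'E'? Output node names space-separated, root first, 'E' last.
Walk down from root: D -> J -> E

Answer: D J E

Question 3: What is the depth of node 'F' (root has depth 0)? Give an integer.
Answer: 2

Derivation:
Path from root to F: D -> L -> F
Depth = number of edges = 2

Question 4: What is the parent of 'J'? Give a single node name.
Scan adjacency: J appears as child of D

Answer: D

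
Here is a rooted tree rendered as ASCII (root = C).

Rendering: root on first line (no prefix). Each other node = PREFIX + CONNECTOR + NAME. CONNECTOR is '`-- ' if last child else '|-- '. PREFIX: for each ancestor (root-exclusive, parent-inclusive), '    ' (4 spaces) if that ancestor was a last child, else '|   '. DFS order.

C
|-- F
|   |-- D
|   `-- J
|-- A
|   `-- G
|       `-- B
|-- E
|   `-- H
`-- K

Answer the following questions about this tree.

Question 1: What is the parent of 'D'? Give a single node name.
Scan adjacency: D appears as child of F

Answer: F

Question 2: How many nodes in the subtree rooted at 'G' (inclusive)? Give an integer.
Subtree rooted at G contains: B, G
Count = 2

Answer: 2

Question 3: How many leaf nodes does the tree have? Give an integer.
Leaves (nodes with no children): B, D, H, J, K

Answer: 5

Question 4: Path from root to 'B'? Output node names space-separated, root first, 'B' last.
Answer: C A G B

Derivation:
Walk down from root: C -> A -> G -> B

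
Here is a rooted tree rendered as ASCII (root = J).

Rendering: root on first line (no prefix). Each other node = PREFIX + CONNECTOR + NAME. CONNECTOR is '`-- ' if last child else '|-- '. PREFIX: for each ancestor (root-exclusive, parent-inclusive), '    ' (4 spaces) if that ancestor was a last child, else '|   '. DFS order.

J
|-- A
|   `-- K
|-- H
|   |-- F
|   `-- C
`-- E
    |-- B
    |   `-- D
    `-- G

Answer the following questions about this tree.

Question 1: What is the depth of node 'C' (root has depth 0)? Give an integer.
Path from root to C: J -> H -> C
Depth = number of edges = 2

Answer: 2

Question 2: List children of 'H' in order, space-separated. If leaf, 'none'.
Node H's children (from adjacency): F, C

Answer: F C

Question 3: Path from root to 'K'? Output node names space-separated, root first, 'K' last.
Answer: J A K

Derivation:
Walk down from root: J -> A -> K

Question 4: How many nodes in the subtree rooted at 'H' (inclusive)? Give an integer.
Subtree rooted at H contains: C, F, H
Count = 3

Answer: 3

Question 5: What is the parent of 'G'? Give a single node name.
Scan adjacency: G appears as child of E

Answer: E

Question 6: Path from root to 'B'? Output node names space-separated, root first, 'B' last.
Answer: J E B

Derivation:
Walk down from root: J -> E -> B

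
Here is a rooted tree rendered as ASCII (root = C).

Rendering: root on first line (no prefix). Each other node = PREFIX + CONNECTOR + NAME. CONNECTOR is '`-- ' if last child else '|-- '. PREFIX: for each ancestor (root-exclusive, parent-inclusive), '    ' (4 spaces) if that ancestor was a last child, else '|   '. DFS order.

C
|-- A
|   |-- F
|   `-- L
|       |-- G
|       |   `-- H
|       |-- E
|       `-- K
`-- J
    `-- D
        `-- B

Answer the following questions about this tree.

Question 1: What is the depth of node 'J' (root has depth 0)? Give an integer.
Path from root to J: C -> J
Depth = number of edges = 1

Answer: 1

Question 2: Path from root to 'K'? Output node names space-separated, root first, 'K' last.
Walk down from root: C -> A -> L -> K

Answer: C A L K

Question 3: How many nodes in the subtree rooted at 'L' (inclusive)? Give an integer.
Answer: 5

Derivation:
Subtree rooted at L contains: E, G, H, K, L
Count = 5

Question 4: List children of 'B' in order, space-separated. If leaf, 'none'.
Node B's children (from adjacency): (leaf)

Answer: none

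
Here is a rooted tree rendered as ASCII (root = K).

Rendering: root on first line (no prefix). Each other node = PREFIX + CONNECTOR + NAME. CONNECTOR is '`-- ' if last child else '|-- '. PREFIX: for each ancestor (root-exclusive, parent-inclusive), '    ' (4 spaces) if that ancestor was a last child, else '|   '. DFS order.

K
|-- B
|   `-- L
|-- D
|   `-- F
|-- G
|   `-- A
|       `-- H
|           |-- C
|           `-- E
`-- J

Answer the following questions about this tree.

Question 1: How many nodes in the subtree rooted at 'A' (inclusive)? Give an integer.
Subtree rooted at A contains: A, C, E, H
Count = 4

Answer: 4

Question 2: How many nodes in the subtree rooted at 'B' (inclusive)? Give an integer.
Subtree rooted at B contains: B, L
Count = 2

Answer: 2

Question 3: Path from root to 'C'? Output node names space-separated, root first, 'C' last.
Answer: K G A H C

Derivation:
Walk down from root: K -> G -> A -> H -> C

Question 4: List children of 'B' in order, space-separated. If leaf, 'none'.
Node B's children (from adjacency): L

Answer: L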